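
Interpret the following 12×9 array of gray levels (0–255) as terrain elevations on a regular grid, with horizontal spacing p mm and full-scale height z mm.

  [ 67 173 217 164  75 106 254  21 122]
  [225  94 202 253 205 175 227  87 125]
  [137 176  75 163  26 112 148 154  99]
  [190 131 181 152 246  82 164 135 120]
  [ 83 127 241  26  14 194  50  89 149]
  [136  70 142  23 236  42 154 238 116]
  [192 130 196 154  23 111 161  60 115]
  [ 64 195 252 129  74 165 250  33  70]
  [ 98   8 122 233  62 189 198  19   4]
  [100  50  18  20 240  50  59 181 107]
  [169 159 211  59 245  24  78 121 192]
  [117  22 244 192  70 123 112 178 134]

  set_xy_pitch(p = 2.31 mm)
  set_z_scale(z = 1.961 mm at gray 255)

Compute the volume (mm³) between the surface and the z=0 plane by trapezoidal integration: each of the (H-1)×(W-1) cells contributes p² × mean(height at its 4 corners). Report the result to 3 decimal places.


469.612

height_mm = gray/255 × 1.961; cell vol = 2.31² × mean(4 corners)
unit = 2.31² × 1.961 / (4×255) = 0.0102589 mm³ per gray-sum
row 0: Σ corner-gray over 8 cells = 5045  → 51.7562
row 1: Σ corner-gray over 8 cells = 4780  → 49.0376
row 2: Σ corner-gray over 8 cells = 4436  → 45.5085
row 3: Σ corner-gray over 8 cells = 4206  → 43.1490
row 4: Σ corner-gray over 8 cells = 3776  → 38.7377
row 5: Σ corner-gray over 8 cells = 4039  → 41.4358
row 6: Σ corner-gray over 8 cells = 4307  → 44.1851
row 7: Σ corner-gray over 8 cells = 4094  → 42.0000
row 8: Σ corner-gray over 8 cells = 3207  → 32.9003
row 9: Σ corner-gray over 8 cells = 3598  → 36.9116
row 10: Σ corner-gray over 8 cells = 4288  → 43.9902
Σ rows: total corner-gray = 45776  → 469.6120 mm³


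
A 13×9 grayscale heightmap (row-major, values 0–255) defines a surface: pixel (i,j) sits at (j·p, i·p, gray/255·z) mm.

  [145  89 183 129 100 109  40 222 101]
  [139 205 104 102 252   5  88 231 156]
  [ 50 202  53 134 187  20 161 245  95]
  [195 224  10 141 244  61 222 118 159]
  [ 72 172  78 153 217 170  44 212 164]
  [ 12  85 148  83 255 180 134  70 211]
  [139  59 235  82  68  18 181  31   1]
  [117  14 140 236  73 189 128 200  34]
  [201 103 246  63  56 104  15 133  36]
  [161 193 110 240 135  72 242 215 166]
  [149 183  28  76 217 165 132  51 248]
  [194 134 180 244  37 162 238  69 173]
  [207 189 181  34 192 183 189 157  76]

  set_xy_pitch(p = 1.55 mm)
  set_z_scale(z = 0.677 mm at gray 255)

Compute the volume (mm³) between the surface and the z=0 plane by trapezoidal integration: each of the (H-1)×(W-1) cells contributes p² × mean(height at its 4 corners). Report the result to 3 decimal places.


83.390

height_mm = gray/255 × 0.677; cell vol = 1.55² × mean(4 corners)
unit = 1.55² × 0.677 / (4×255) = 0.0015946 mm³ per gray-sum
row 0: Σ corner-gray over 8 cells = 4259  → 6.7914
row 1: Σ corner-gray over 8 cells = 4418  → 7.0449
row 2: Σ corner-gray over 8 cells = 4543  → 7.2443
row 3: Σ corner-gray over 8 cells = 4722  → 7.5297
row 4: Σ corner-gray over 8 cells = 4461  → 7.1135
row 5: Σ corner-gray over 8 cells = 3621  → 5.7740
row 6: Σ corner-gray over 8 cells = 3599  → 5.7390
row 7: Σ corner-gray over 8 cells = 3788  → 6.0403
row 8: Σ corner-gray over 8 cells = 4418  → 7.0449
row 9: Σ corner-gray over 8 cells = 4842  → 7.7211
row 10: Σ corner-gray over 8 cells = 4596  → 7.3288
row 11: Σ corner-gray over 8 cells = 5028  → 8.0177
Σ rows: total corner-gray = 52295  → 83.3896 mm³


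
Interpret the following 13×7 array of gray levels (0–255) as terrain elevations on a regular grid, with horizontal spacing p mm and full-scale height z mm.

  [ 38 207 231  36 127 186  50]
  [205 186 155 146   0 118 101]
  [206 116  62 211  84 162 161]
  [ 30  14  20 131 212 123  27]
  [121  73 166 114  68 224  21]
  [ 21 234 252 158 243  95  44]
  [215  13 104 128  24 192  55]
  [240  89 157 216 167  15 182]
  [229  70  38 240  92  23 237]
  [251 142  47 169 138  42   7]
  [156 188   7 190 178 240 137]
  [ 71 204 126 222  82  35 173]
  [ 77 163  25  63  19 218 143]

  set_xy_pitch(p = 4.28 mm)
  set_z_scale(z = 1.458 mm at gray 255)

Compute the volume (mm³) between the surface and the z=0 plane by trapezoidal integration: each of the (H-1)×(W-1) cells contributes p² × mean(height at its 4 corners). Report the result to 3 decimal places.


953.588

height_mm = gray/255 × 1.458; cell vol = 4.28² × mean(4 corners)
unit = 4.28² × 1.458 / (4×255) = 0.0261845 mm³ per gray-sum
row 0: Σ corner-gray over 6 cells = 3178  → 83.2145
row 1: Σ corner-gray over 6 cells = 3153  → 82.5598
row 2: Σ corner-gray over 6 cells = 2694  → 70.5411
row 3: Σ corner-gray over 6 cells = 2489  → 65.1733
row 4: Σ corner-gray over 6 cells = 3461  → 90.6247
row 5: Σ corner-gray over 6 cells = 3221  → 84.3404
row 6: Σ corner-gray over 6 cells = 2902  → 75.9875
row 7: Σ corner-gray over 6 cells = 3102  → 81.2244
row 8: Σ corner-gray over 6 cells = 2726  → 71.3790
row 9: Σ corner-gray over 6 cells = 3233  → 84.6546
row 10: Σ corner-gray over 6 cells = 3481  → 91.1484
row 11: Σ corner-gray over 6 cells = 2778  → 72.7406
Σ rows: total corner-gray = 36418  → 953.5884 mm³


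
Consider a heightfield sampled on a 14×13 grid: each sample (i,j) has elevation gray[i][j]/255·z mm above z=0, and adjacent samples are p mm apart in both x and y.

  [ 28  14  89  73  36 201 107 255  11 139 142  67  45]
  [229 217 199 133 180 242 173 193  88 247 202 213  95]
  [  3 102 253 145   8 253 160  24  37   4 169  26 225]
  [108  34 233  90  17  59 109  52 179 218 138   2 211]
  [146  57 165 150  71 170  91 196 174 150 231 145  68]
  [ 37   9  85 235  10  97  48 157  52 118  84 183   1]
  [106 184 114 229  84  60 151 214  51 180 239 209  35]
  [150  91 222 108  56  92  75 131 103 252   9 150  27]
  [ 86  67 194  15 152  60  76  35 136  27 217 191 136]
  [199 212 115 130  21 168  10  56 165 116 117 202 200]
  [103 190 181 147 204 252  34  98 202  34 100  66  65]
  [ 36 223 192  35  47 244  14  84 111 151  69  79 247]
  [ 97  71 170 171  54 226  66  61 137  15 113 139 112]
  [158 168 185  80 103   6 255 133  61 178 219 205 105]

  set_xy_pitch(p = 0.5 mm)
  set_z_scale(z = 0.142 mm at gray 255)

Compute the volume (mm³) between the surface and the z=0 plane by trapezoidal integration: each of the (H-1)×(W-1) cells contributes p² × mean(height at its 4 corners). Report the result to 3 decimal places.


2.694

height_mm = gray/255 × 0.142; cell vol = 0.5² × mean(4 corners)
unit = 0.5² × 0.142 / (4×255) = 3.48039e-05 mm³ per gray-sum
row 0: Σ corner-gray over 12 cells = 6839  → 0.2380
row 1: Σ corner-gray over 12 cells = 7088  → 0.2467
row 2: Σ corner-gray over 12 cells = 5171  → 0.1800
row 3: Σ corner-gray over 12 cells = 5995  → 0.2086
row 4: Σ corner-gray over 12 cells = 5608  → 0.1952
row 5: Σ corner-gray over 12 cells = 5765  → 0.2006
row 6: Σ corner-gray over 12 cells = 6326  → 0.2202
row 7: Σ corner-gray over 12 cells = 5317  → 0.1851
row 8: Σ corner-gray over 12 cells = 5585  → 0.1944
row 9: Σ corner-gray over 12 cells = 6207  → 0.2160
row 10: Σ corner-gray over 12 cells = 5965  → 0.2076
row 11: Σ corner-gray over 12 cells = 5436  → 0.1892
row 12: Σ corner-gray over 12 cells = 6104  → 0.2124
Σ rows: total corner-gray = 77406  → 2.6940 mm³


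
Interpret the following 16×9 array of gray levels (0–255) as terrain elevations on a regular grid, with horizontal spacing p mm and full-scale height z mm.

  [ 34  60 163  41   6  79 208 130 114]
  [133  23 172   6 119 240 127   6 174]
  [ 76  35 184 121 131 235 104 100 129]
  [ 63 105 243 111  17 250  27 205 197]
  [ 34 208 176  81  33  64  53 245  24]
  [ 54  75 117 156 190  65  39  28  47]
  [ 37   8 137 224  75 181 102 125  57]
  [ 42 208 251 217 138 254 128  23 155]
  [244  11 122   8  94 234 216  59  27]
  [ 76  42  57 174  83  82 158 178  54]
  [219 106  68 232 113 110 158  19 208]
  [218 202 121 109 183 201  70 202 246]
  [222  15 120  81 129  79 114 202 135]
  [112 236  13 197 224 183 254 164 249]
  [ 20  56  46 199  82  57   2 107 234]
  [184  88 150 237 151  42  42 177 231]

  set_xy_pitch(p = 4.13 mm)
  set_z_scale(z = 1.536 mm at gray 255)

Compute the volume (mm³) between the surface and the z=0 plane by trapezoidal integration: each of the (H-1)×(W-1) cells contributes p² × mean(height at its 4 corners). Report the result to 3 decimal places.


1521.081

height_mm = gray/255 × 1.536; cell vol = 4.13² × mean(4 corners)
unit = 4.13² × 1.536 / (4×255) = 0.0256857 mm³ per gray-sum
row 0: Σ corner-gray over 8 cells = 3215  → 82.5795
row 1: Σ corner-gray over 8 cells = 3718  → 95.4994
row 2: Σ corner-gray over 8 cells = 4201  → 107.9056
row 3: Σ corner-gray over 8 cells = 3954  → 101.5612
row 4: Σ corner-gray over 8 cells = 3219  → 82.6822
row 5: Σ corner-gray over 8 cells = 3239  → 83.1959
row 6: Σ corner-gray over 8 cells = 4433  → 113.8646
row 7: Σ corner-gray over 8 cells = 4394  → 112.8629
row 8: Σ corner-gray over 8 cells = 3437  → 88.2817
row 9: Σ corner-gray over 8 cells = 3717  → 95.4737
row 10: Σ corner-gray over 8 cells = 4679  → 120.1833
row 11: Σ corner-gray over 8 cells = 4477  → 114.9948
row 12: Σ corner-gray over 8 cells = 4740  → 121.7501
row 13: Σ corner-gray over 8 cells = 4255  → 109.2926
row 14: Σ corner-gray over 8 cells = 3541  → 90.9530
Σ rows: total corner-gray = 59219  → 1521.0806 mm³


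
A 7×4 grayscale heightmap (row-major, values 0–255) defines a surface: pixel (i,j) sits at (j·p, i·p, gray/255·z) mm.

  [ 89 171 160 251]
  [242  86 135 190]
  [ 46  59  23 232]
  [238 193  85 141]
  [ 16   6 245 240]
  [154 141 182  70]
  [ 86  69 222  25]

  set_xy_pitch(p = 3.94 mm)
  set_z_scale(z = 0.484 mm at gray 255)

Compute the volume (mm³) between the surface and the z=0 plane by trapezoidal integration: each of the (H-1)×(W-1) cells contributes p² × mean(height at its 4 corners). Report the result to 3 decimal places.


69.632

height_mm = gray/255 × 0.484; cell vol = 3.94² × mean(4 corners)
unit = 3.94² × 0.484 / (4×255) = 0.0073661 mm³ per gray-sum
row 0: Σ corner-gray over 3 cells = 1876  → 13.8188
row 1: Σ corner-gray over 3 cells = 1316  → 9.6938
row 2: Σ corner-gray over 3 cells = 1377  → 10.1431
row 3: Σ corner-gray over 3 cells = 1693  → 12.4708
row 4: Σ corner-gray over 3 cells = 1628  → 11.9920
row 5: Σ corner-gray over 3 cells = 1563  → 11.5132
Σ rows: total corner-gray = 9453  → 69.6317 mm³


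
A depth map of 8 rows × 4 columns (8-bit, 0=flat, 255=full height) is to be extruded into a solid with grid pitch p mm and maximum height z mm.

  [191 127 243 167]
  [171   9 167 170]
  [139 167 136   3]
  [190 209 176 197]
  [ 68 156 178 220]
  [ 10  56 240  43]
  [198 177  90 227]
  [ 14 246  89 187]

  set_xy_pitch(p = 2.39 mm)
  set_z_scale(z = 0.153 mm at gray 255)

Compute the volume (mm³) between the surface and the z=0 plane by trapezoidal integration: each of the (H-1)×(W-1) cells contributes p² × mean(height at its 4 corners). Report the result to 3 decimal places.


10.526

height_mm = gray/255 × 0.153; cell vol = 2.39² × mean(4 corners)
unit = 2.39² × 0.153 / (4×255) = 0.000856815 mm³ per gray-sum
row 0: Σ corner-gray over 3 cells = 1791  → 1.5346
row 1: Σ corner-gray over 3 cells = 1441  → 1.2347
row 2: Σ corner-gray over 3 cells = 1905  → 1.6322
row 3: Σ corner-gray over 3 cells = 2113  → 1.8105
row 4: Σ corner-gray over 3 cells = 1601  → 1.3718
row 5: Σ corner-gray over 3 cells = 1604  → 1.3743
row 6: Σ corner-gray over 3 cells = 1830  → 1.5680
Σ rows: total corner-gray = 12285  → 10.5260 mm³


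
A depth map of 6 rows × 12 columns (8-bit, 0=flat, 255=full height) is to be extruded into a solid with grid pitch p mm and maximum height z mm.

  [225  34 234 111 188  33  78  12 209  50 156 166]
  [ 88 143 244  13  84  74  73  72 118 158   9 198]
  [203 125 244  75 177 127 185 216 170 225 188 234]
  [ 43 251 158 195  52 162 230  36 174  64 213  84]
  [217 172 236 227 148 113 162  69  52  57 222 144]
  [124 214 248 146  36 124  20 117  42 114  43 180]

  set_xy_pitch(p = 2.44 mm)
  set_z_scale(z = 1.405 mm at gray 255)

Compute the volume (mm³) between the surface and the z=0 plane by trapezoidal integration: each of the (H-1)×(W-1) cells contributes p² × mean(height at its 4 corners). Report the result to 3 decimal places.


height_mm = gray/255 × 1.405; cell vol = 2.44² × mean(4 corners)
unit = 2.44² × 1.405 / (4×255) = 0.00820079 mm³ per gray-sum
row 0: Σ corner-gray over 11 cells = 4863  → 39.8805
row 1: Σ corner-gray over 11 cells = 6163  → 50.5415
row 2: Σ corner-gray over 11 cells = 7098  → 58.2092
row 3: Σ corner-gray over 11 cells = 6474  → 53.0919
row 4: Σ corner-gray over 11 cells = 5789  → 47.4744
Σ rows: total corner-gray = 30387  → 249.1975 mm³

249.197


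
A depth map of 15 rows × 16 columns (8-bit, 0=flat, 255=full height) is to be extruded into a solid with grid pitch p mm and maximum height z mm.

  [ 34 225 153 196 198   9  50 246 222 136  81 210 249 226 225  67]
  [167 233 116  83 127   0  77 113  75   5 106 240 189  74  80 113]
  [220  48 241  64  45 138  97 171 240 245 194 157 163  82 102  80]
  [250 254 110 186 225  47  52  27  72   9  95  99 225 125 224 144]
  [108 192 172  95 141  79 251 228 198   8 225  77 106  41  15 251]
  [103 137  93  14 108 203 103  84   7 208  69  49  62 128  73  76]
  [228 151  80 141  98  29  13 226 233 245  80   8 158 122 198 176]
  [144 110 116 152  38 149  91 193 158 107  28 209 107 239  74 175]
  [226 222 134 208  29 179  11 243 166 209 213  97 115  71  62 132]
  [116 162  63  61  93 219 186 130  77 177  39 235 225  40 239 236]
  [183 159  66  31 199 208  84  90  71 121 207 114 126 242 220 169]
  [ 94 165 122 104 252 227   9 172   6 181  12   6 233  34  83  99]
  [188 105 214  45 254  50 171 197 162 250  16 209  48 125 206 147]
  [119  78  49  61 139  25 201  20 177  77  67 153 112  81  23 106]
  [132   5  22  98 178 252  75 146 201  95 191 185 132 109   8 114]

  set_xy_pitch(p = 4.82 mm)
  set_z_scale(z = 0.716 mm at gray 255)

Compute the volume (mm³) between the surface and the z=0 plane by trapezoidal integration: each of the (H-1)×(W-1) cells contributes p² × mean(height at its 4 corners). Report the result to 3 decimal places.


1755.500

height_mm = gray/255 × 0.716; cell vol = 4.82² × mean(4 corners)
unit = 4.82² × 0.716 / (4×255) = 0.0163082 mm³ per gray-sum
row 0: Σ corner-gray over 15 cells = 8269  → 134.8528
row 1: Σ corner-gray over 15 cells = 7590  → 123.7795
row 2: Σ corner-gray over 15 cells = 8168  → 133.2057
row 3: Σ corner-gray over 15 cells = 7909  → 128.9818
row 4: Σ corner-gray over 15 cells = 6870  → 112.0376
row 5: Σ corner-gray over 15 cells = 6823  → 111.2711
row 6: Σ corner-gray over 15 cells = 7829  → 127.6772
row 7: Σ corner-gray over 15 cells = 8137  → 132.7001
row 8: Σ corner-gray over 15 cells = 8520  → 138.9462
row 9: Σ corner-gray over 15 cells = 8472  → 138.1634
row 10: Σ corner-gray over 15 cells = 7633  → 124.4807
row 11: Σ corner-gray over 15 cells = 7844  → 127.9218
row 12: Σ corner-gray over 15 cells = 7190  → 117.2562
row 13: Σ corner-gray over 15 cells = 6391  → 104.2259
Σ rows: total corner-gray = 107645  → 1755.4998 mm³


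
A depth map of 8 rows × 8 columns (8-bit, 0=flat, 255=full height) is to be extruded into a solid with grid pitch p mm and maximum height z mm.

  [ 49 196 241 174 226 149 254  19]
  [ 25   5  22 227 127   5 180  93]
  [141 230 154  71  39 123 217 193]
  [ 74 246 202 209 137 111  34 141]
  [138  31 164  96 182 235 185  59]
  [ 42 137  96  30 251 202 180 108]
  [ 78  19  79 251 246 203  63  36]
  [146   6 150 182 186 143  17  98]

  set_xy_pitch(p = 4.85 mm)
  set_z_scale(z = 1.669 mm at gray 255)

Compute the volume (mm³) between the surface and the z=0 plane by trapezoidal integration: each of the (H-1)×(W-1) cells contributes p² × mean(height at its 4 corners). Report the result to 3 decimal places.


height_mm = gray/255 × 1.669; cell vol = 4.85² × mean(4 corners)
unit = 4.85² × 1.669 / (4×255) = 0.0384893 mm³ per gray-sum
row 0: Σ corner-gray over 7 cells = 3798  → 146.1822
row 1: Σ corner-gray over 7 cells = 3252  → 125.1671
row 2: Σ corner-gray over 7 cells = 4095  → 157.6135
row 3: Σ corner-gray over 7 cells = 4076  → 156.8823
row 4: Σ corner-gray over 7 cells = 3925  → 151.0704
row 5: Σ corner-gray over 7 cells = 3778  → 145.4125
row 6: Σ corner-gray over 7 cells = 3448  → 132.7110
Σ rows: total corner-gray = 26372  → 1015.0390 mm³

1015.039


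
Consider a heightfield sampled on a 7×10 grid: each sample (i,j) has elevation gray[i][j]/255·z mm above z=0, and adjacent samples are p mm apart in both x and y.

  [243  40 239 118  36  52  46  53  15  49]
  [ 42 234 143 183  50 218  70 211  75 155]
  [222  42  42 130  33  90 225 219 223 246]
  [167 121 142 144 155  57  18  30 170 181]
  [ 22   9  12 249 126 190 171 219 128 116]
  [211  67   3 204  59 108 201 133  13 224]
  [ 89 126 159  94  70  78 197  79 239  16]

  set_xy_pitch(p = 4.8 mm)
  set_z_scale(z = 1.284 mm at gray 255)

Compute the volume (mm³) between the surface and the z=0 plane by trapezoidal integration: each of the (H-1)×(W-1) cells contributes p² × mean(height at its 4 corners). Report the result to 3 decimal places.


769.138

height_mm = gray/255 × 1.284; cell vol = 4.8² × mean(4 corners)
unit = 4.8² × 1.284 / (4×255) = 0.0290033 mm³ per gray-sum
row 0: Σ corner-gray over 9 cells = 4055  → 117.6084
row 1: Σ corner-gray over 9 cells = 5041  → 146.2056
row 2: Σ corner-gray over 9 cells = 4498  → 130.4568
row 3: Σ corner-gray over 9 cells = 4368  → 126.6864
row 4: Σ corner-gray over 9 cells = 4357  → 126.3674
row 5: Σ corner-gray over 9 cells = 4200  → 121.8138
Σ rows: total corner-gray = 26519  → 769.1384 mm³


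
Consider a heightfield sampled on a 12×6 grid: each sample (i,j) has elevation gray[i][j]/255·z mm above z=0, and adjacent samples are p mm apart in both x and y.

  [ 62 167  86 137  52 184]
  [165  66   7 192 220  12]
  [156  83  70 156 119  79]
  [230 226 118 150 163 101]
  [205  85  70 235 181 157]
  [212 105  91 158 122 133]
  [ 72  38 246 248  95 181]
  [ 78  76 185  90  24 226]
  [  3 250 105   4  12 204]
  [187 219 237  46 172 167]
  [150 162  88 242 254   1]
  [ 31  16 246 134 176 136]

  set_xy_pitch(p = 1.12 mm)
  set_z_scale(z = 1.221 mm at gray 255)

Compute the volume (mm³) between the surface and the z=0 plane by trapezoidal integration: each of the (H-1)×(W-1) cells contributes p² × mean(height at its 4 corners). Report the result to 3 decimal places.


44.325

height_mm = gray/255 × 1.221; cell vol = 1.12² × mean(4 corners)
unit = 1.12² × 1.221 / (4×255) = 0.00150159 mm³ per gray-sum
row 0: Σ corner-gray over 5 cells = 2277  → 3.4191
row 1: Σ corner-gray over 5 cells = 2238  → 3.3606
row 2: Σ corner-gray over 5 cells = 2736  → 4.1084
row 3: Σ corner-gray over 5 cells = 3149  → 4.7285
row 4: Σ corner-gray over 5 cells = 2801  → 4.2060
row 5: Σ corner-gray over 5 cells = 2804  → 4.2105
row 6: Σ corner-gray over 5 cells = 2561  → 3.8456
row 7: Σ corner-gray over 5 cells = 2003  → 3.0077
row 8: Σ corner-gray over 5 cells = 2651  → 3.9807
row 9: Σ corner-gray over 5 cells = 3345  → 5.0228
row 10: Σ corner-gray over 5 cells = 2954  → 4.4357
Σ rows: total corner-gray = 29519  → 44.3255 mm³


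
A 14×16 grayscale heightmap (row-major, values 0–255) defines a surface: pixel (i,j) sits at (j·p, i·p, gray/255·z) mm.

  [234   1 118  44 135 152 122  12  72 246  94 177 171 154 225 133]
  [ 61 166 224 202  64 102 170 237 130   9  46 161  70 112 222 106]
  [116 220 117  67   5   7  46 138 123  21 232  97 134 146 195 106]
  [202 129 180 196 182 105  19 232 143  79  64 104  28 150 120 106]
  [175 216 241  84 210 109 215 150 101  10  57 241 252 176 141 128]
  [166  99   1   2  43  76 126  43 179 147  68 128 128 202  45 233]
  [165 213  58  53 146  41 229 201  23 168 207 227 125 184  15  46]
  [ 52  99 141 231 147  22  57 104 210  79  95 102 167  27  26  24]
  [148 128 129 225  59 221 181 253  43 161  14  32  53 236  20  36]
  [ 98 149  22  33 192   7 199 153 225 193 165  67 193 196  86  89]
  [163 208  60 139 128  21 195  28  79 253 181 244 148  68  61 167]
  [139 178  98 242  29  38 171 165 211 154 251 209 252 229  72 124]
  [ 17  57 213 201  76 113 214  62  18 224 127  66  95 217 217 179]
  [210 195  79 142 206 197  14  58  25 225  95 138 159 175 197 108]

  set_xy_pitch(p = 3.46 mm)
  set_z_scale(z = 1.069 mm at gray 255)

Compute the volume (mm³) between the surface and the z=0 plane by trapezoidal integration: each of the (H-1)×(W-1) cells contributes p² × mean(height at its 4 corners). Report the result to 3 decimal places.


height_mm = gray/255 × 1.069; cell vol = 3.46² × mean(4 corners)
unit = 3.46² × 1.069 / (4×255) = 0.0125467 mm³ per gray-sum
row 0: Σ corner-gray over 15 cells = 7810  → 97.9898
row 1: Σ corner-gray over 15 cells = 7315  → 91.7792
row 2: Σ corner-gray over 15 cells = 7088  → 88.9311
row 3: Σ corner-gray over 15 cells = 8479  → 106.3835
row 4: Σ corner-gray over 15 cells = 7682  → 96.3838
row 5: Σ corner-gray over 15 cells = 6964  → 87.3753
row 6: Σ corner-gray over 15 cells = 7081  → 88.8432
row 7: Σ corner-gray over 15 cells = 6784  → 85.1169
row 8: Σ corner-gray over 15 cells = 7641  → 95.8694
row 9: Σ corner-gray over 15 cells = 7903  → 99.1566
row 10: Σ corner-gray over 15 cells = 8817  → 110.6243
row 11: Σ corner-gray over 15 cells = 8857  → 111.1262
row 12: Σ corner-gray over 15 cells = 8124  → 101.9294
Σ rows: total corner-gray = 100545  → 1261.5086 mm³

1261.509


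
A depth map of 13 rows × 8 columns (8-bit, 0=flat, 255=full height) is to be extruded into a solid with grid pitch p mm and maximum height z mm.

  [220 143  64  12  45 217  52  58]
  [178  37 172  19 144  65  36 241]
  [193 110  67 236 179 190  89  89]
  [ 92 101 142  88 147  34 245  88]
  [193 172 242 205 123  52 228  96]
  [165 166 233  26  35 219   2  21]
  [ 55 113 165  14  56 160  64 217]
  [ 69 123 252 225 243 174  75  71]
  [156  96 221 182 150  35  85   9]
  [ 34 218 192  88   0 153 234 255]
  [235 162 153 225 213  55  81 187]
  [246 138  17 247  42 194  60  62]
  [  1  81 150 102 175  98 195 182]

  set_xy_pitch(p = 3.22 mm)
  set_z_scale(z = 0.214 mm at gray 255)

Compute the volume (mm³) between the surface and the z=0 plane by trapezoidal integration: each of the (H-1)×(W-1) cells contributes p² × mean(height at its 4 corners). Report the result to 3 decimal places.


95.430

height_mm = gray/255 × 0.214; cell vol = 3.22² × mean(4 corners)
unit = 3.22² × 0.214 / (4×255) = 0.00217533 mm³ per gray-sum
row 0: Σ corner-gray over 7 cells = 2709  → 5.8930
row 1: Σ corner-gray over 7 cells = 3389  → 7.3722
row 2: Σ corner-gray over 7 cells = 3718  → 8.0879
row 3: Σ corner-gray over 7 cells = 4027  → 8.7601
row 4: Σ corner-gray over 7 cells = 3881  → 8.4425
row 5: Σ corner-gray over 7 cells = 2964  → 6.4477
row 6: Σ corner-gray over 7 cells = 3740  → 8.1357
row 7: Σ corner-gray over 7 cells = 4027  → 8.7601
row 8: Σ corner-gray over 7 cells = 3762  → 8.1836
row 9: Σ corner-gray over 7 cells = 4259  → 9.2647
row 10: Σ corner-gray over 7 cells = 3904  → 8.4925
row 11: Σ corner-gray over 7 cells = 3489  → 7.5897
Σ rows: total corner-gray = 43869  → 95.4296 mm³


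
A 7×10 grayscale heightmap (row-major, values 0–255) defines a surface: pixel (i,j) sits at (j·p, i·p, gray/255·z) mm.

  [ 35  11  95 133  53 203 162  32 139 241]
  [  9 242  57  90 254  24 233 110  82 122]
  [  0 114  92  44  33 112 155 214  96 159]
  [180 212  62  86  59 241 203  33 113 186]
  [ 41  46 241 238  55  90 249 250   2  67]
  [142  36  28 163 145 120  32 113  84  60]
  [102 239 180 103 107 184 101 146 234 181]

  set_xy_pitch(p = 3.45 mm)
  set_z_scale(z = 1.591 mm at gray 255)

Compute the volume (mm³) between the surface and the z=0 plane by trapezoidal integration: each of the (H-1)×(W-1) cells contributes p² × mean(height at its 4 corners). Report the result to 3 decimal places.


485.434

height_mm = gray/255 × 1.591; cell vol = 3.45² × mean(4 corners)
unit = 3.45² × 1.591 / (4×255) = 0.0185656 mm³ per gray-sum
row 0: Σ corner-gray over 9 cells = 4247  → 78.8480
row 1: Σ corner-gray over 9 cells = 4194  → 77.8640
row 2: Σ corner-gray over 9 cells = 4263  → 79.1450
row 3: Σ corner-gray over 9 cells = 4834  → 89.7459
row 4: Σ corner-gray over 9 cells = 4094  → 76.0074
row 5: Σ corner-gray over 9 cells = 4515  → 83.8235
Σ rows: total corner-gray = 26147  → 485.4339 mm³


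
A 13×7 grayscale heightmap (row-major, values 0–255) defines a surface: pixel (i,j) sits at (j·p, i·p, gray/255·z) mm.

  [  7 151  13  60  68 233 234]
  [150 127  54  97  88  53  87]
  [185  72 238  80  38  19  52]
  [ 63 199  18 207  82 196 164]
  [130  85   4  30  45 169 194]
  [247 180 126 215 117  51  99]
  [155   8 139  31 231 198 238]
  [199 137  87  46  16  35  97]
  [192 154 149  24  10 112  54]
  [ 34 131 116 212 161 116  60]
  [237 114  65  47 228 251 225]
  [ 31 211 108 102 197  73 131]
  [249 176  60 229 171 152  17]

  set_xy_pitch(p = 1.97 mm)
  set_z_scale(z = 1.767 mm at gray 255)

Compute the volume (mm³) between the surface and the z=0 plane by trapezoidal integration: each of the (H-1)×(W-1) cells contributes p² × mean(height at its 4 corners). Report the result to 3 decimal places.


225.741

height_mm = gray/255 × 1.767; cell vol = 1.97² × mean(4 corners)
unit = 1.97² × 1.767 / (4×255) = 0.00672309 mm³ per gray-sum
row 0: Σ corner-gray over 6 cells = 2366  → 15.9068
row 1: Σ corner-gray over 6 cells = 2206  → 14.8311
row 2: Σ corner-gray over 6 cells = 2762  → 18.5692
row 3: Σ corner-gray over 6 cells = 2621  → 17.6212
row 4: Σ corner-gray over 6 cells = 2714  → 18.2465
row 5: Σ corner-gray over 6 cells = 3331  → 22.3946
row 6: Σ corner-gray over 6 cells = 2545  → 17.1103
row 7: Σ corner-gray over 6 cells = 2082  → 13.9975
row 8: Σ corner-gray over 6 cells = 2710  → 18.2196
row 9: Σ corner-gray over 6 cells = 3438  → 23.1140
row 10: Σ corner-gray over 6 cells = 3416  → 22.9661
row 11: Σ corner-gray over 6 cells = 3386  → 22.7644
Σ rows: total corner-gray = 33577  → 225.7411 mm³


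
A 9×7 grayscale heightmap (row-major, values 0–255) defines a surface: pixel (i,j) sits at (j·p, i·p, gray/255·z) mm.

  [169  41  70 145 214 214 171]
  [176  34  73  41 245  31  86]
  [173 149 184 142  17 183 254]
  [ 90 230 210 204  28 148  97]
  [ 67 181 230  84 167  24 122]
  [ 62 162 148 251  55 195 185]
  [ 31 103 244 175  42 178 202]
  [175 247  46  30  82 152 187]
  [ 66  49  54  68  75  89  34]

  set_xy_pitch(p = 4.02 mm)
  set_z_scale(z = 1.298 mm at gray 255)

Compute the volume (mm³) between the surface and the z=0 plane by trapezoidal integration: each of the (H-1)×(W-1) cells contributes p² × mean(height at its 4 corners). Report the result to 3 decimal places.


height_mm = gray/255 × 1.298; cell vol = 4.02² × mean(4 corners)
unit = 4.02² × 1.298 / (4×255) = 0.0205649 mm³ per gray-sum
row 0: Σ corner-gray over 6 cells = 2818  → 57.9519
row 1: Σ corner-gray over 6 cells = 2887  → 59.3709
row 2: Σ corner-gray over 6 cells = 3604  → 74.1159
row 3: Σ corner-gray over 6 cells = 3388  → 69.6739
row 4: Σ corner-gray over 6 cells = 3430  → 70.5376
row 5: Σ corner-gray over 6 cells = 3586  → 73.7457
row 6: Σ corner-gray over 6 cells = 3193  → 65.6637
row 7: Σ corner-gray over 6 cells = 2246  → 46.1888
Σ rows: total corner-gray = 25152  → 517.2484 mm³

517.248


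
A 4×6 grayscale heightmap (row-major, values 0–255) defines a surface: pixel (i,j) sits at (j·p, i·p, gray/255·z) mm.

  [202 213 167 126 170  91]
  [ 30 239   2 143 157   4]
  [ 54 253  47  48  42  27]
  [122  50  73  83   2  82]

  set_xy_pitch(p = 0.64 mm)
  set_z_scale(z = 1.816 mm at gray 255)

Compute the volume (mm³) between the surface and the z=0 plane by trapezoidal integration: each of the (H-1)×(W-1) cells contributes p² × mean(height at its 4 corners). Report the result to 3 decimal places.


height_mm = gray/255 × 1.816; cell vol = 0.64² × mean(4 corners)
unit = 0.64² × 1.816 / (4×255) = 0.000729249 mm³ per gray-sum
row 0: Σ corner-gray over 5 cells = 2761  → 2.0135
row 1: Σ corner-gray over 5 cells = 1977  → 1.4417
row 2: Σ corner-gray over 5 cells = 1481  → 1.0800
Σ rows: total corner-gray = 6219  → 4.5352 mm³

4.535


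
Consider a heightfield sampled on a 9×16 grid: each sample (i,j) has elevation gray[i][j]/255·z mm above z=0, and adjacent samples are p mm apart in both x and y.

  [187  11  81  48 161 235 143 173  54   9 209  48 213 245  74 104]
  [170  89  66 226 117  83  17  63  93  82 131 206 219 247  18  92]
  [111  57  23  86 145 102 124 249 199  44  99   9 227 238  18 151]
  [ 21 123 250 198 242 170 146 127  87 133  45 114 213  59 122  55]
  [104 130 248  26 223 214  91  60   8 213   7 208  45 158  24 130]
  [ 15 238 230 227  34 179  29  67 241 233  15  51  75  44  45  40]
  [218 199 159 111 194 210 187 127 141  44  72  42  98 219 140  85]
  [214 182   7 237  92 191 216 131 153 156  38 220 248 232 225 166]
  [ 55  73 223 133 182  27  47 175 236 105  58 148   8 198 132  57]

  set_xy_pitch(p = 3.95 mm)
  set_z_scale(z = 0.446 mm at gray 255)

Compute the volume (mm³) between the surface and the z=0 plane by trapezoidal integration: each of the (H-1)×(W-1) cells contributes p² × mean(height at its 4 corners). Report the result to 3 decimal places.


height_mm = gray/255 × 0.446; cell vol = 3.95² × mean(4 corners)
unit = 3.95² × 0.446 / (4×255) = 0.00682227 mm³ per gray-sum
row 0: Σ corner-gray over 15 cells = 7275  → 49.6320
row 1: Σ corner-gray over 15 cells = 7078  → 48.2880
row 2: Σ corner-gray over 15 cells = 7636  → 52.0949
row 3: Σ corner-gray over 15 cells = 7678  → 52.3814
row 4: Σ corner-gray over 15 cells = 7015  → 47.8582
row 5: Σ corner-gray over 15 cells = 7660  → 52.2586
row 6: Σ corner-gray over 15 cells = 9225  → 62.9354
row 7: Σ corner-gray over 15 cells = 8638  → 58.9308
Σ rows: total corner-gray = 62205  → 424.3793 mm³

424.379


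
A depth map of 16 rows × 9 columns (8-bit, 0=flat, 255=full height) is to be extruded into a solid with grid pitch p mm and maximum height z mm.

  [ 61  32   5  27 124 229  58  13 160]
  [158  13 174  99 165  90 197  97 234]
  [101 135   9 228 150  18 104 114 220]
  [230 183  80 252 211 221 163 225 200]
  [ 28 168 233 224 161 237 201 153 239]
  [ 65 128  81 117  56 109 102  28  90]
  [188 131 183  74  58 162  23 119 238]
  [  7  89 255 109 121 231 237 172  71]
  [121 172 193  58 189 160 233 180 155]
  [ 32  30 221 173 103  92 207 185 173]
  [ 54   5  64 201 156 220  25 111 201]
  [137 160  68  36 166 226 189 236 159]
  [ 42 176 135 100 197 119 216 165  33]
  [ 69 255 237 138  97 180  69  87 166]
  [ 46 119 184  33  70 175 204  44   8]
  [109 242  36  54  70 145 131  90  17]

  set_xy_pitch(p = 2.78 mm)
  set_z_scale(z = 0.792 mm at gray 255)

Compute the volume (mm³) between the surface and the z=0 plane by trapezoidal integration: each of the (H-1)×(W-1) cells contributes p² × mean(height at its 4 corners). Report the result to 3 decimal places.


393.567

height_mm = gray/255 × 0.792; cell vol = 2.78² × mean(4 corners)
unit = 2.78² × 0.792 / (4×255) = 0.00600088 mm³ per gray-sum
row 0: Σ corner-gray over 8 cells = 3259  → 19.5569
row 1: Σ corner-gray over 8 cells = 3899  → 23.3974
row 2: Σ corner-gray over 8 cells = 4937  → 29.6263
row 3: Σ corner-gray over 8 cells = 6121  → 36.7314
row 4: Σ corner-gray over 8 cells = 4418  → 26.5119
row 5: Σ corner-gray over 8 cells = 3323  → 19.9409
row 6: Σ corner-gray over 8 cells = 4432  → 26.5959
row 7: Σ corner-gray over 8 cells = 5152  → 30.9165
row 8: Σ corner-gray over 8 cells = 4873  → 29.2423
row 9: Σ corner-gray over 8 cells = 4046  → 24.2795
row 10: Σ corner-gray over 8 cells = 4277  → 25.6657
row 11: Σ corner-gray over 8 cells = 4749  → 28.4982
row 12: Σ corner-gray over 8 cells = 4652  → 27.9161
row 13: Σ corner-gray over 8 cells = 4073  → 24.4416
row 14: Σ corner-gray over 8 cells = 3374  → 20.2470
Σ rows: total corner-gray = 65585  → 393.5674 mm³


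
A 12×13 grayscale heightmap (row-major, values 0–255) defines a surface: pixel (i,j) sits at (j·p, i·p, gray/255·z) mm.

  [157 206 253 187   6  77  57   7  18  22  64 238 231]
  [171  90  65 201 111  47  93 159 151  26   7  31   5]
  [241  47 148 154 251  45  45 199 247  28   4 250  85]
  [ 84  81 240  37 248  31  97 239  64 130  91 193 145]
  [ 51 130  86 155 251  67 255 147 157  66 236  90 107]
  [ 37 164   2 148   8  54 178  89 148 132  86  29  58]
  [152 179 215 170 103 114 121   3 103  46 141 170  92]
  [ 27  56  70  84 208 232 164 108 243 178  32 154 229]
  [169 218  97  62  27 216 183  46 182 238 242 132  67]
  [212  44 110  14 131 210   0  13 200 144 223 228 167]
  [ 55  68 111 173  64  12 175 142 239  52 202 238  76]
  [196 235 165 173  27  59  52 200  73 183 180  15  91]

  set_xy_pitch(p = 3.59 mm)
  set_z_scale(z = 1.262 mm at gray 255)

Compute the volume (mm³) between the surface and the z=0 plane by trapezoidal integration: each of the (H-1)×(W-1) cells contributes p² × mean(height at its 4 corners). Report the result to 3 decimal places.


1045.427

height_mm = gray/255 × 1.262; cell vol = 3.59² × mean(4 corners)
unit = 3.59² × 1.262 / (4×255) = 0.0159459 mm³ per gray-sum
row 0: Σ corner-gray over 12 cells = 4796  → 76.4764
row 1: Σ corner-gray over 12 cells = 5300  → 84.5131
row 2: Σ corner-gray over 12 cells = 6293  → 100.3473
row 3: Σ corner-gray over 12 cells = 6569  → 104.7484
row 4: Σ corner-gray over 12 cells = 5609  → 89.4404
row 5: Σ corner-gray over 12 cells = 5145  → 82.0415
row 6: Σ corner-gray over 12 cells = 6288  → 100.2676
row 7: Σ corner-gray over 12 cells = 6836  → 109.0059
row 8: Σ corner-gray over 12 cells = 6535  → 104.2062
row 9: Σ corner-gray over 12 cells = 6096  → 97.2060
row 10: Σ corner-gray over 12 cells = 6094  → 97.1741
Σ rows: total corner-gray = 65561  → 1045.4268 mm³


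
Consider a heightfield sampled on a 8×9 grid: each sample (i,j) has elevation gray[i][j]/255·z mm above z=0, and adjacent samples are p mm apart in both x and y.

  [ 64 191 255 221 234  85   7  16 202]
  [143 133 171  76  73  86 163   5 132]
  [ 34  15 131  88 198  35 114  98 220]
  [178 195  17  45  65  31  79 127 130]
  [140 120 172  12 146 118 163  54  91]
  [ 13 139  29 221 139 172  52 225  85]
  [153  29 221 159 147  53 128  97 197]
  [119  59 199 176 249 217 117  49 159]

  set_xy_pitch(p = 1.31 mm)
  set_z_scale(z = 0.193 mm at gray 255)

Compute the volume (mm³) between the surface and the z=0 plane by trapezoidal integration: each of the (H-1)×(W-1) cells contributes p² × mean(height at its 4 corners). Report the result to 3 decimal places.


height_mm = gray/255 × 0.193; cell vol = 1.31² × mean(4 corners)
unit = 1.31² × 0.193 / (4×255) = 0.000324713 mm³ per gray-sum
row 0: Σ corner-gray over 8 cells = 3973  → 1.2901
row 1: Σ corner-gray over 8 cells = 3301  → 1.0719
row 2: Σ corner-gray over 8 cells = 3038  → 0.9865
row 3: Σ corner-gray over 8 cells = 3227  → 1.0478
row 4: Σ corner-gray over 8 cells = 3853  → 1.2511
row 5: Σ corner-gray over 8 cells = 4070  → 1.3216
row 6: Σ corner-gray over 8 cells = 4428  → 1.4378
Σ rows: total corner-gray = 25890  → 8.4068 mm³

8.407


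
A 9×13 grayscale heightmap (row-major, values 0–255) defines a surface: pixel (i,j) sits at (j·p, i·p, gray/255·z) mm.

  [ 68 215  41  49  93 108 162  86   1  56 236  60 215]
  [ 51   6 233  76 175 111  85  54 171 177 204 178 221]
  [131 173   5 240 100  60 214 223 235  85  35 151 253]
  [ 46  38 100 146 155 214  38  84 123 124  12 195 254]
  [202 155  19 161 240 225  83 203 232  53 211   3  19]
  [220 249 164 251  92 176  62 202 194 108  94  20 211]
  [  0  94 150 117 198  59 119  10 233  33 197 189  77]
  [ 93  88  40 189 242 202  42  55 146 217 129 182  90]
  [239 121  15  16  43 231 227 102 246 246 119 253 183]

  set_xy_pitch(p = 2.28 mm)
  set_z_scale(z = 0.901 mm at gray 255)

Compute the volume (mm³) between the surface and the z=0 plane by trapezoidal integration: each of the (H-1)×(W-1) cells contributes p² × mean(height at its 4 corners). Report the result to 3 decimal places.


235.497

height_mm = gray/255 × 0.901; cell vol = 2.28² × mean(4 corners)
unit = 2.28² × 0.901 / (4×255) = 0.00459192 mm³ per gray-sum
row 0: Σ corner-gray over 12 cells = 5709  → 26.2153
row 1: Σ corner-gray over 12 cells = 6638  → 30.4812
row 2: Σ corner-gray over 12 cells = 6184  → 28.3964
row 3: Σ corner-gray over 12 cells = 6149  → 28.2357
row 4: Σ corner-gray over 12 cells = 7046  → 32.3547
row 5: Σ corner-gray over 12 cells = 6530  → 29.9852
row 6: Σ corner-gray over 12 cells = 6122  → 28.1117
row 7: Σ corner-gray over 12 cells = 6907  → 31.7164
Σ rows: total corner-gray = 51285  → 235.4966 mm³


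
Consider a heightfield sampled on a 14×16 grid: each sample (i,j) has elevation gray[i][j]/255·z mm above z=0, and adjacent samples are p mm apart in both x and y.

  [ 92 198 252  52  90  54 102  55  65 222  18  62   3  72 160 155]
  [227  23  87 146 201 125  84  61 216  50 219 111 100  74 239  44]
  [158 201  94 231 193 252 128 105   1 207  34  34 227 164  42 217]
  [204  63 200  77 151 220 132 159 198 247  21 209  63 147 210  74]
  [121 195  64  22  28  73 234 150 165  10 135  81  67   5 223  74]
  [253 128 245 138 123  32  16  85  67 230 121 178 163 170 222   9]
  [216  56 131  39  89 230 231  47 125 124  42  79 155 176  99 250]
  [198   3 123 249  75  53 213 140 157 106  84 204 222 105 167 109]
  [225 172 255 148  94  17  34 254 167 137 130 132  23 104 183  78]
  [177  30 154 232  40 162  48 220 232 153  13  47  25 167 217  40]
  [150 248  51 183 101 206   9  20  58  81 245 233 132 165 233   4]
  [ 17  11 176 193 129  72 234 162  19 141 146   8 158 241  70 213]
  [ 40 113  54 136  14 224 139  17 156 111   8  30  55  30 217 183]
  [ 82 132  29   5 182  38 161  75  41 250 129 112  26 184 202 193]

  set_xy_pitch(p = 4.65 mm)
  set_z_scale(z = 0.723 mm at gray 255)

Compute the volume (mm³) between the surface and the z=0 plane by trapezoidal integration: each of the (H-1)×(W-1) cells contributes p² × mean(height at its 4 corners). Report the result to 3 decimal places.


1502.951

height_mm = gray/255 × 0.723; cell vol = 4.65² × mean(4 corners)
unit = 4.65² × 0.723 / (4×255) = 0.0153265 mm³ per gray-sum
row 0: Σ corner-gray over 15 cells = 6800  → 104.2205
row 1: Σ corner-gray over 15 cells = 7944  → 121.7540
row 2: Σ corner-gray over 15 cells = 8673  → 132.9271
row 3: Σ corner-gray over 15 cells = 7571  → 116.0372
row 4: Σ corner-gray over 15 cells = 7197  → 110.3051
row 5: Σ corner-gray over 15 cells = 7810  → 119.7003
row 6: Σ corner-gray over 15 cells = 7821  → 119.8688
row 7: Σ corner-gray over 15 cells = 8112  → 124.3289
row 8: Σ corner-gray over 15 cells = 7700  → 118.0143
row 9: Σ corner-gray over 15 cells = 7781  → 119.2558
row 10: Σ corner-gray over 15 cells = 7834  → 120.0681
row 11: Σ corner-gray over 15 cells = 6581  → 100.8639
row 12: Σ corner-gray over 15 cells = 6238  → 95.6069
Σ rows: total corner-gray = 98062  → 1502.9508 mm³


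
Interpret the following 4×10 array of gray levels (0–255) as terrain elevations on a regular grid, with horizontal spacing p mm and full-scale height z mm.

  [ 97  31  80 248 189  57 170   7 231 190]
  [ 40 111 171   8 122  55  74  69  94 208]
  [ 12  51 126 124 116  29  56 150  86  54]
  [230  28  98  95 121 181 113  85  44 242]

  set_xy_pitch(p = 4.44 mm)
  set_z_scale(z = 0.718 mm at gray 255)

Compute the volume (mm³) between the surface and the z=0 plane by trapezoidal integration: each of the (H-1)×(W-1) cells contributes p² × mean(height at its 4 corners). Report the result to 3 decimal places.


height_mm = gray/255 × 0.718; cell vol = 4.44² × mean(4 corners)
unit = 4.44² × 0.718 / (4×255) = 0.0138768 mm³ per gray-sum
row 0: Σ corner-gray over 9 cells = 3969  → 55.0771
row 1: Σ corner-gray over 9 cells = 3198  → 44.3781
row 2: Σ corner-gray over 9 cells = 3544  → 49.1795
Σ rows: total corner-gray = 10711  → 148.6347 mm³

148.635
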